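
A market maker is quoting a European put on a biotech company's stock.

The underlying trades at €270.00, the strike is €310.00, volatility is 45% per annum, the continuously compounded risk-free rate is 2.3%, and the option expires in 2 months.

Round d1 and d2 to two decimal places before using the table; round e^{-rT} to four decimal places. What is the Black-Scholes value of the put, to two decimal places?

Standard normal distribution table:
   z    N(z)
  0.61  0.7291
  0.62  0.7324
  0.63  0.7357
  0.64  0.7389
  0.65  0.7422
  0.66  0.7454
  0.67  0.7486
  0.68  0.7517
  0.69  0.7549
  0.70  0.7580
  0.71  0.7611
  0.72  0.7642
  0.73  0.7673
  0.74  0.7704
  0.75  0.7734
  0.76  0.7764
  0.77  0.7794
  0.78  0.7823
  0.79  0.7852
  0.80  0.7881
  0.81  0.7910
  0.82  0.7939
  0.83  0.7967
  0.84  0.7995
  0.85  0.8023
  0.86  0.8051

€45.67

σ√T = 0.45 × 0.4082 = 0.1837
d₁ = [ln(270/310) + (0.023 + ½·0.45²)·0.1667] / (σ√T) = (-0.1382 + 0.0207) / 0.1837 = -0.6393 → -0.64
d₂ = -0.6393 − 0.1837 = -0.8230 → -0.82
e^(−rT) = e^(−0.023·0.1667) = 0.9962
N(−d₂) = N(0.82) = 0.7939;  N(−d₁) = N(0.64) = 0.7389
P = 310·0.9962·0.7939 − 270·0.7389 = 245.1738 − 199.5030 = 45.6708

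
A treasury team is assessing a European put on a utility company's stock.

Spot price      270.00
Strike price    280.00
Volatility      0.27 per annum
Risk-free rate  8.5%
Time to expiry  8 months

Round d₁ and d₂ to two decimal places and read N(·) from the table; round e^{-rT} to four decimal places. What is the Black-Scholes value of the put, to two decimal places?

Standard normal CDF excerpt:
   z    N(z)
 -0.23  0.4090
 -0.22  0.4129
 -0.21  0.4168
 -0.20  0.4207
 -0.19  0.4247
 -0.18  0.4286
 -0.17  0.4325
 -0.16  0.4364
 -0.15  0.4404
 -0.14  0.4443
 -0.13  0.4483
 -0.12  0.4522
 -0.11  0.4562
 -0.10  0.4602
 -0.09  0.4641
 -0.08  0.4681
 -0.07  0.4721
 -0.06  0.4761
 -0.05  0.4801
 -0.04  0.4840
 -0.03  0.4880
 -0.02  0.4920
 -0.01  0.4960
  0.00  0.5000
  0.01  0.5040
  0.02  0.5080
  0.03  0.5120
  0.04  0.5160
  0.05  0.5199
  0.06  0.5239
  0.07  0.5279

20.81

σ√T = 0.27·√0.6667 = 0.2205
ln(S/K) + (r + σ²/2)T = ln(270/280) + (0.085 + 0.27²/2)·0.6667 = -0.0364 + 0.0810 = 0.0446
d₁ = 0.0446 / 0.2205 = 0.2023 ⇒ 0.20
d₂ = d₁ − σ√T = 0.2023 − 0.2205 = -0.0181 ⇒ -0.02
e^(−rT) = e^(−0.085·0.6667) = 0.9449
N(−d₂) = N(0.02) = 0.5080;  N(−d₁) = N(-0.20) = 0.4207
P = 280·0.9449·0.5080 − 270·0.4207 = 134.4026 − 113.5890 = 20.8136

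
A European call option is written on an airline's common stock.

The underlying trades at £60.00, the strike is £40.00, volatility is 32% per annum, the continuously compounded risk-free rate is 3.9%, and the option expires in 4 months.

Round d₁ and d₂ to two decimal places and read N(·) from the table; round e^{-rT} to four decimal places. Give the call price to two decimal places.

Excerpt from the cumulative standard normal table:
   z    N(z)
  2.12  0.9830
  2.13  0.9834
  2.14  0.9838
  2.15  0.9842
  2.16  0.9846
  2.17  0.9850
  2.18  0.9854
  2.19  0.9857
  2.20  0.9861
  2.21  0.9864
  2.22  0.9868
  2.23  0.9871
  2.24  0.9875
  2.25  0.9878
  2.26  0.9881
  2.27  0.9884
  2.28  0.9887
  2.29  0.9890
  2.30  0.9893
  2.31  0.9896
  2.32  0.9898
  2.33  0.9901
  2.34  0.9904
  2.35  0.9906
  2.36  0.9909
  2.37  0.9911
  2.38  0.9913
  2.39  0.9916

σ√T = 0.32·√0.3333 = 0.1848
ln(S/K) + (r + σ²/2)T = ln(60/40) + (0.039 + 0.32²/2)·0.3333 = 0.4055 + 0.0301 = 0.4355
d₁ = 0.4355 / 0.1848 = 2.3574 → 2.36
d₂ = d₁ − σ√T = 2.3574 − 0.1848 = 2.1726 → 2.17
exp(−rT) = exp(−0.039·0.3333) = 0.9871
N(d₁) = N(2.36) = 0.9909;  N(d₂) = N(2.17) = 0.9850
C = 60·0.9909 − 40·0.9871·0.9850 = 59.4540 − 38.8917 = 20.5623

£20.56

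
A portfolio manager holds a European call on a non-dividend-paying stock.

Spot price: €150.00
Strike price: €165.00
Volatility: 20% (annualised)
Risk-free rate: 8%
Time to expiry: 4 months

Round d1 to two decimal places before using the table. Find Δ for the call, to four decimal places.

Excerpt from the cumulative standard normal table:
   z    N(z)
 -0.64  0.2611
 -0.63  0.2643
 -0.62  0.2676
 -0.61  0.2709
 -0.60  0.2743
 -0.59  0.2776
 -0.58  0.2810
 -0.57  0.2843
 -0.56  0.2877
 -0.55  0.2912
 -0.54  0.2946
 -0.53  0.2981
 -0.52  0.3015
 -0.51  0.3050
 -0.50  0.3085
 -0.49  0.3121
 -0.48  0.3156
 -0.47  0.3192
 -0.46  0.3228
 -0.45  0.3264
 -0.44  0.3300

0.2946

σ√T = 0.2 × 0.5774 = 0.1155
d₁ = [ln(150/165) + (0.08 + ½·0.2²)·0.3333] / (σ√T) = (-0.0953 + 0.0333) / 0.1155 = -0.5367 ≈ -0.54
N(d₁) = N(-0.54) = 0.2946
Δ_call = N(d₁) = 0.2946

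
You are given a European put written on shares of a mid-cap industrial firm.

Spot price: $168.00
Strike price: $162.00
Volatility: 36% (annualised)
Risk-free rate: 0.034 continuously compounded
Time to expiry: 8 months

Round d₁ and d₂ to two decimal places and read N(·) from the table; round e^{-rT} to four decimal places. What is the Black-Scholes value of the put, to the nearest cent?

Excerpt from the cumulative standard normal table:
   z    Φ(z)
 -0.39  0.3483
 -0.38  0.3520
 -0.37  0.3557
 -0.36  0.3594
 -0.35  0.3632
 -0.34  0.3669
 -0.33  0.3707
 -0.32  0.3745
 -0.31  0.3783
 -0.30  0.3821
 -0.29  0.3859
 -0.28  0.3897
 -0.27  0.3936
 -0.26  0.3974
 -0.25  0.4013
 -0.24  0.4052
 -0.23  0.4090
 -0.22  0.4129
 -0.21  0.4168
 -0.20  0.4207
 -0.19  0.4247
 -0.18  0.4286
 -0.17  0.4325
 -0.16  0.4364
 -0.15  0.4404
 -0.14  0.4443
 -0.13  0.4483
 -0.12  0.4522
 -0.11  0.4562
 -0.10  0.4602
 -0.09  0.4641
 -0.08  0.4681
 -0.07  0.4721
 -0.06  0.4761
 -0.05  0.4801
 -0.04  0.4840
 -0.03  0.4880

$15.02

T = 0.6667;  σ√T = 0.2939
d₁ = [ln(168/162) + (0.034 + 0.36²/2)·0.6667] / 0.2939 = [0.0364 + 0.0659] / 0.2939 = 0.3478 which rounds to 0.35
d₂ = d₁ − σ√T = 0.3478 − 0.2939 = 0.0539 which rounds to 0.05
e^(−rT) = e^(−0.034·0.6667) = 0.9776
N(−d₂) = N(-0.05) = 0.4801;  N(−d₁) = N(-0.35) = 0.3632
P = 162·0.9776·0.4801 − 168·0.3632 = 76.0340 − 61.0176 = 15.0164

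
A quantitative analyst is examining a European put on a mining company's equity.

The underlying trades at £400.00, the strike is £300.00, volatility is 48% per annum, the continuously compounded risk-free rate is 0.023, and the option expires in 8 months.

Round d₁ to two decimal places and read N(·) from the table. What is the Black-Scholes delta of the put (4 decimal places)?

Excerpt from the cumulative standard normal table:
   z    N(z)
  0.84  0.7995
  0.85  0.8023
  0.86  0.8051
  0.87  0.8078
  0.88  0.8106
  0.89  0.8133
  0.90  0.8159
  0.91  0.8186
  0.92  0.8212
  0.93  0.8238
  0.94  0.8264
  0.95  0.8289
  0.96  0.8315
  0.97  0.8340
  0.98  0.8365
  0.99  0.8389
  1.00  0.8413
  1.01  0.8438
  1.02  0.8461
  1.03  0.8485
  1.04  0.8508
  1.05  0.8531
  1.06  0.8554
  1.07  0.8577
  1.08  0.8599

σ√T = 0.48 × 0.8165 = 0.3919
d₁ = [ln(400/300) + (0.023 + 0.48²/2)·0.6667] / 0.3919 = [0.2877 + 0.0921] / 0.3919 = 0.9691 → 0.97
N(d₁) = N(0.97) = 0.8340
Δ_put = N(d₁) − 1 = 0.8340 − 1 = -0.1660

-0.1660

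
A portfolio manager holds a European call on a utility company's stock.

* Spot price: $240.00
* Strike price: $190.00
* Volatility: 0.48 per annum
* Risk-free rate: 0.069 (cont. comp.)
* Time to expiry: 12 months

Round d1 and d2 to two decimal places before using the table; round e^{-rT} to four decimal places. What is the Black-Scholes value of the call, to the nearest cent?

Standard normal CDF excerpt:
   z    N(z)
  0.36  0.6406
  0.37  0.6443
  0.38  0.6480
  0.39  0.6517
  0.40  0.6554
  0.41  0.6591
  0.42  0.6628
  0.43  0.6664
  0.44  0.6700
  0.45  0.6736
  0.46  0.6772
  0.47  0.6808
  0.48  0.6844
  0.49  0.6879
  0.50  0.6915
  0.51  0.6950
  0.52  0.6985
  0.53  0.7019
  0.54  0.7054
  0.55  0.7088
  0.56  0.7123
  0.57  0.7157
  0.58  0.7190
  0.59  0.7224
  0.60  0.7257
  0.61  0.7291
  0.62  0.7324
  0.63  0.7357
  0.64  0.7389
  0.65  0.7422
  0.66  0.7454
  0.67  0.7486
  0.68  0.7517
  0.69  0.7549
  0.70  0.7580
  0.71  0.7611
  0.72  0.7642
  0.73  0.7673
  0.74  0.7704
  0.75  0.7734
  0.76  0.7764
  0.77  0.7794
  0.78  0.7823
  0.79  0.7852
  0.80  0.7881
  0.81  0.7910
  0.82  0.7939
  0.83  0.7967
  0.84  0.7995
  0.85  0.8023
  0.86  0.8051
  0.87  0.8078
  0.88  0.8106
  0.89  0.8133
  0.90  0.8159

T = 1;  σ√T = 0.4800
ln(S/K) + (r + σ²/2)T = ln(240/190) + (0.069 + 0.48²/2)·1 = 0.2336 + 0.1842 = 0.4178
d₁ = 0.4178 / 0.4800 = 0.8704 → 0.87
d₂ = d₁ − σ√T = 0.8704 − 0.4800 = 0.3904 → 0.39
e^(−rT) = e^(−0.069·1) = 0.9333
N(d₁) = N(0.87) = 0.8078;  N(d₂) = N(0.39) = 0.6517
C = 240·0.8078 − 190·0.9333·0.6517 = 193.8720 − 115.5640 = 78.3080

$78.31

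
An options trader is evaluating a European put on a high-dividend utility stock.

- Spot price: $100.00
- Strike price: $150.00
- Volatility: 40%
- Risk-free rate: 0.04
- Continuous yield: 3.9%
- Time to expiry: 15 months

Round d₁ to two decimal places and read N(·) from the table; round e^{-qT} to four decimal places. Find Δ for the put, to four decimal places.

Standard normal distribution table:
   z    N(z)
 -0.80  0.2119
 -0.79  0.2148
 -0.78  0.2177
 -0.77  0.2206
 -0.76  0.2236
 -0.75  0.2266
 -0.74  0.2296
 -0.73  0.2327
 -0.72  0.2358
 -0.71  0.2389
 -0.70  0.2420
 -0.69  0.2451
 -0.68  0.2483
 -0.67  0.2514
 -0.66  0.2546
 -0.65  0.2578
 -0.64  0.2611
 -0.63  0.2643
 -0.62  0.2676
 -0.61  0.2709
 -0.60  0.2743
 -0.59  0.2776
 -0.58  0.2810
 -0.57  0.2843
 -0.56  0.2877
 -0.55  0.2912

T = 1.25;  σ√T = 0.4472
d₁ = [ln(100/150) + (0.04 − 0.039 + ½·0.4²)·1.25] / (σ√T) = (-0.4055 + 0.1013) / 0.4472 = -0.6802 ⇒ -0.68
N(d₁) = N(-0.68) = 0.2483
Δ_put = e^(−qT)·(N(d₁) − 1) = 0.9524·(0.2483 − 1) = -0.7159

-0.7159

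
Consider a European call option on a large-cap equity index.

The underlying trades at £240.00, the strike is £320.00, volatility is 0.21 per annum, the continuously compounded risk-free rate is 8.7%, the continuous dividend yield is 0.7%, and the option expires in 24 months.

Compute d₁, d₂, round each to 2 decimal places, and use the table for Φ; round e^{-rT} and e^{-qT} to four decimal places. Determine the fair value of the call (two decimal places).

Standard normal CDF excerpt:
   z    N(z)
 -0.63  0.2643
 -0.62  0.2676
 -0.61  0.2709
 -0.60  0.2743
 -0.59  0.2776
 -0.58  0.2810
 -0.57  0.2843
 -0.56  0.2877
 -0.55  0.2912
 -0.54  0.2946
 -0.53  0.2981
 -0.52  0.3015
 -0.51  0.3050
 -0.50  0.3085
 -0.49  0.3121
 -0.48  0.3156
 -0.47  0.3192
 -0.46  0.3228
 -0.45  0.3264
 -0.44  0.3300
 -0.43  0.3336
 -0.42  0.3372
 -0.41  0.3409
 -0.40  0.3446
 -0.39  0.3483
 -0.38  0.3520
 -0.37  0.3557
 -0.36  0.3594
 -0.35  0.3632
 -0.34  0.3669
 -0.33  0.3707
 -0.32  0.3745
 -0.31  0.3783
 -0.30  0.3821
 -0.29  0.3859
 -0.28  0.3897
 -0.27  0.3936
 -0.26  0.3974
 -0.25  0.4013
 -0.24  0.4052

T = 2;  σ√T = 0.2970
ln(S/K) + (r − q + σ²/2)T = ln(240/320) + (0.087 − 0.007 + 0.21²/2)·2 = -0.2877 + 0.2041 = -0.0836
d₁ = -0.0836 / 0.2970 = -0.2814 ≈ -0.28
d₂ = d₁ − σ√T = -0.2814 − 0.2970 = -0.5784 ≈ -0.58
e^(−qT) = e^(−0.007·2) = 0.9861;  e^(−rT) = e^(−0.087·2) = 0.8403
N(d₁) = N(-0.28) = 0.3897;  N(d₂) = N(-0.58) = 0.2810
C = 240·0.9861·0.3897 − 320·0.8403·0.2810 = 92.2280 − 75.5598 = 16.6682

£16.67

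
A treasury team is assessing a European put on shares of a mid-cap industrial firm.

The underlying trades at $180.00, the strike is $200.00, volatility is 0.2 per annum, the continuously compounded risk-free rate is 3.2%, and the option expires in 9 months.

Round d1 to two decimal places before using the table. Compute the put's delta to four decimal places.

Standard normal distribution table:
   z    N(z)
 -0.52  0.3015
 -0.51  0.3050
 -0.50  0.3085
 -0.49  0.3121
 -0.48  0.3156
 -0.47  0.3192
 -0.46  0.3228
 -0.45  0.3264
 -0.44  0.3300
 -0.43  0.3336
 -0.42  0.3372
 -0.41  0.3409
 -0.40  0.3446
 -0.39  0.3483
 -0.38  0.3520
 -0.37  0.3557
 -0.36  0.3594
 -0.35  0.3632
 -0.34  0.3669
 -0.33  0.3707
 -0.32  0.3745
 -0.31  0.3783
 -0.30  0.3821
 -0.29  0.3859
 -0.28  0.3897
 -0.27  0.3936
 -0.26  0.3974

σ√T = 0.2 × 0.8660 = 0.1732
d₁ = [ln(180/200) + (0.032 + ½·0.2²)·0.75] / (σ√T) = (-0.1054 + 0.0390) / 0.1732 = -0.3831 ≈ -0.38
N(d₁) = N(-0.38) = 0.3520
Δ_put = N(d₁) − 1 = 0.3520 − 1 = -0.6480

-0.6480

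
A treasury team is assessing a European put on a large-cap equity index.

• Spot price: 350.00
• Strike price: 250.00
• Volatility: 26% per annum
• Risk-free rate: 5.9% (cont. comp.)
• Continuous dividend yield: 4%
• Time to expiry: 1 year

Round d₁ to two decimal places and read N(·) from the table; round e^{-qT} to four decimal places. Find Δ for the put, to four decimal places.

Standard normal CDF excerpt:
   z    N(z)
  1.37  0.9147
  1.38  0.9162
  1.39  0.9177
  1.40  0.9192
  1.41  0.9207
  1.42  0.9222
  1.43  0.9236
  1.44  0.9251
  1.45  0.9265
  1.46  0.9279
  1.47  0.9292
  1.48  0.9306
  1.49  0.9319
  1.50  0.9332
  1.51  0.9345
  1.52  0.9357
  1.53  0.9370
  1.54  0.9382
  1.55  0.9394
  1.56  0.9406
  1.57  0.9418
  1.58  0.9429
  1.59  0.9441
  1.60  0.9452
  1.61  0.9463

-0.0642

σ√T = 0.26 × 1.0000 = 0.2600
d₁ = [ln(350/250) + (0.059 − 0.04 + 0.26²/2)·1] / 0.2600 = [0.3365 + 0.0528] / 0.2600 = 1.4972 which rounds to 1.50
N(d₁) = N(1.50) = 0.9332
Δ_put = e^(−qT)·(N(d₁) − 1) = 0.9608·(0.9332 − 1) = -0.0642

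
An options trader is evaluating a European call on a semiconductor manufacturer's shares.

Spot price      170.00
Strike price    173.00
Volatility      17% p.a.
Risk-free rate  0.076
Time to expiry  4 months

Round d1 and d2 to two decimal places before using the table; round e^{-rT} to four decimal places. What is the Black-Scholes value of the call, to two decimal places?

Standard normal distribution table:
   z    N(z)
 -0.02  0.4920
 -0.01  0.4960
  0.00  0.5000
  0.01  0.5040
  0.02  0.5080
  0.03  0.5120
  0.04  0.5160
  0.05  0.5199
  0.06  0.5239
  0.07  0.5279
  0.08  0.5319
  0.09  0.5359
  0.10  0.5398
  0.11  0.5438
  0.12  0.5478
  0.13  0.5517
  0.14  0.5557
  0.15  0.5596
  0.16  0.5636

σ√T = 0.17·√0.3333 = 0.0981
ln(S/K) + (r + σ²/2)T = ln(170/173) + (0.076 + 0.17²/2)·0.3333 = -0.0175 + 0.0301 = 0.0127
d₁ = 0.0127 / 0.0981 = 0.1290 → 0.13
d₂ = d₁ − σ√T = 0.1290 − 0.0981 = 0.0308 → 0.03
e^(−rT) = e^(−0.076·0.3333) = 0.9750
N(d₁) = N(0.13) = 0.5517;  N(d₂) = N(0.03) = 0.5120
C = 170·0.5517 − 173·0.9750·0.5120 = 93.7890 − 86.3616 = 7.4274

7.43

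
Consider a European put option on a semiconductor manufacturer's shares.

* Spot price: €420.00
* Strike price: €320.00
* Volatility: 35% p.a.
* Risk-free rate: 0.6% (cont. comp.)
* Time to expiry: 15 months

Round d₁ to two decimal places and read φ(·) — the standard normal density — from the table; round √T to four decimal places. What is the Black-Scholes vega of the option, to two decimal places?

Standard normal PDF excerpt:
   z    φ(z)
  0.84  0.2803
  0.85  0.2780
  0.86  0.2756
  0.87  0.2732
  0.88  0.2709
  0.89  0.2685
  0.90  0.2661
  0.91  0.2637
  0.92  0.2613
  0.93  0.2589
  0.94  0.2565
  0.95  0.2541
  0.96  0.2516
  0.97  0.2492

123.82

σ√T = 0.35·√1.25 = 0.3913
d₁ = [ln(420/320) + (0.006 + ½·0.35²)·1.25] / (σ√T) = (0.2719 + 0.0841) / 0.3913 = 0.9098 which rounds to 0.91
√T = √1.25 = 1.1180
φ(d₁) = φ(0.91) = 0.2637
vega = S·φ(d₁)·√T = 420·0.2637·1.1180 = 123.8230
(Call and put vega coincide under Black-Scholes.)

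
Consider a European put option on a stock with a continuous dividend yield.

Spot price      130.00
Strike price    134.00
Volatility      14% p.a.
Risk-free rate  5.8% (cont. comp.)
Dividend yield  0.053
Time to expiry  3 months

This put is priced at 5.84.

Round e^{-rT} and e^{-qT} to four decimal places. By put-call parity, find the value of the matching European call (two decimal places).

exp(−qT) = exp(−0.053·0.25) = 0.9868;  exp(−rT) = exp(−0.058·0.25) = 0.9856
Put-call parity: C − P = S·e^(−qT) − K·e^(−rT) = 130·0.9868 − 134·0.9856 = 128.2840 − 132.0704 = -3.7864
C = P + (C − P) = 5.84 + (-3.7864) = 2.0536

2.05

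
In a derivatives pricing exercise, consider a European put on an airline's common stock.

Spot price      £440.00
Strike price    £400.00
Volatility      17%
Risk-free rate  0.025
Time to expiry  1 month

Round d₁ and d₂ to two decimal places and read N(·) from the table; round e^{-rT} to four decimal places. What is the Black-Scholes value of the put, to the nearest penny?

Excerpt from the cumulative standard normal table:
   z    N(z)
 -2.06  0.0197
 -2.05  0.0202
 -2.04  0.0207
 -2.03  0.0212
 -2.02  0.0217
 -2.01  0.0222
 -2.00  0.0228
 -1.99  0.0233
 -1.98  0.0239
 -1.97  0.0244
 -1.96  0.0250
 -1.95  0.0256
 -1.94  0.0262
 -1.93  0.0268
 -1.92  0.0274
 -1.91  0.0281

£0.21

T = 0.08333;  σ√T = 0.0491
ln(S/K) + (r + σ²/2)T = ln(440/400) + (0.025 + 0.17²/2)·0.08333 = 0.0953 + 0.0033 = 0.0986
d₁ = 0.0986 / 0.0491 = 2.0091 which rounds to 2.01
d₂ = d₁ − σ√T = 2.0091 − 0.0491 = 1.9601 which rounds to 1.96
e^(−rT) = e^(−0.025·0.08333) = 0.9979
N(−d₂) = N(-1.96) = 0.0250;  N(−d₁) = N(-2.01) = 0.0222
P = 400·0.9979·0.0250 − 440·0.0222 = 9.9790 − 9.7680 = 0.2110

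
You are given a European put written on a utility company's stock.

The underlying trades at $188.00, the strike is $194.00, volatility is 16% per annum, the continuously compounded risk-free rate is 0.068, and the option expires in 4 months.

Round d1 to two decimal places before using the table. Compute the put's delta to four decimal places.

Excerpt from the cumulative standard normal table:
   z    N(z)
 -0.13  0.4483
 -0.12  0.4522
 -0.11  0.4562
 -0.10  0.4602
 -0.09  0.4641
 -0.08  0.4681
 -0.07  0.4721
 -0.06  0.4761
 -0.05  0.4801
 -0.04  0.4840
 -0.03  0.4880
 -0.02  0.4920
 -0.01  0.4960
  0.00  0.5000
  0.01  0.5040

-0.5199

σ√T = 0.16 × 0.5774 = 0.0924
d₁ = [ln(188/194) + (0.068 + 0.16²/2)·0.3333] / 0.0924 = [-0.0314 + 0.0269] / 0.0924 = -0.0485 ⇒ -0.05
N(d₁) = N(-0.05) = 0.4801
Δ_put = N(d₁) − 1 = 0.4801 − 1 = -0.5199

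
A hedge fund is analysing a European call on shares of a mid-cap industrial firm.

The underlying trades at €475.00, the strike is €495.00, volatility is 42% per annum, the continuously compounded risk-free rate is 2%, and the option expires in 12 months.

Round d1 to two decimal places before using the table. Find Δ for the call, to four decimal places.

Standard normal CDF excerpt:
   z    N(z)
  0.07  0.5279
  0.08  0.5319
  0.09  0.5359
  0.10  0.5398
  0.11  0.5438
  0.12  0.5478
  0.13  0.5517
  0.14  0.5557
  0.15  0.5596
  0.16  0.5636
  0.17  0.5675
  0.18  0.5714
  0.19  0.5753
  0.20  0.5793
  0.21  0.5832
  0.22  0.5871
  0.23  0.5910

0.5636

σ√T = 0.42·√1 = 0.4200
d₁ = [ln(475/495) + (0.02 + 0.42²/2)·1] / 0.4200 = [-0.0412 + 0.1082] / 0.4200 = 0.1594 which rounds to 0.16
N(d₁) = N(0.16) = 0.5636
Δ_call = N(d₁) = 0.5636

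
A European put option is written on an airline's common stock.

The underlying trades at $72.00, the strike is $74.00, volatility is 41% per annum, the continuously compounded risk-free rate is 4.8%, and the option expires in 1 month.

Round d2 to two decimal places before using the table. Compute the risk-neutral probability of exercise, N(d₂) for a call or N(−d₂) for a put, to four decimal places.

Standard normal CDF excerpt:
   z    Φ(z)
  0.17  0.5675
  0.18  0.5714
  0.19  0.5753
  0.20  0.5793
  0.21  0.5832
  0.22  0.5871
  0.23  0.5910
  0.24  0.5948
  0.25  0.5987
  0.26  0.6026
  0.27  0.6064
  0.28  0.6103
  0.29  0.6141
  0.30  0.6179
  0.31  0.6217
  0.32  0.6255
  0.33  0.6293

σ√T = 0.41 × 0.2887 = 0.1184
d₁ = [ln(72/74) + (0.048 + 0.41²/2)·0.08333] / 0.1184 = [-0.0274 + 0.0110] / 0.1184 = -0.1385 ≈ -0.14
d₂ = d₁ − σ√T = -0.1385 − 0.1184 = -0.2569 ≈ -0.26
Pr(exercise) under Q = N(−d₂) = N(0.26) = 0.6026

0.6026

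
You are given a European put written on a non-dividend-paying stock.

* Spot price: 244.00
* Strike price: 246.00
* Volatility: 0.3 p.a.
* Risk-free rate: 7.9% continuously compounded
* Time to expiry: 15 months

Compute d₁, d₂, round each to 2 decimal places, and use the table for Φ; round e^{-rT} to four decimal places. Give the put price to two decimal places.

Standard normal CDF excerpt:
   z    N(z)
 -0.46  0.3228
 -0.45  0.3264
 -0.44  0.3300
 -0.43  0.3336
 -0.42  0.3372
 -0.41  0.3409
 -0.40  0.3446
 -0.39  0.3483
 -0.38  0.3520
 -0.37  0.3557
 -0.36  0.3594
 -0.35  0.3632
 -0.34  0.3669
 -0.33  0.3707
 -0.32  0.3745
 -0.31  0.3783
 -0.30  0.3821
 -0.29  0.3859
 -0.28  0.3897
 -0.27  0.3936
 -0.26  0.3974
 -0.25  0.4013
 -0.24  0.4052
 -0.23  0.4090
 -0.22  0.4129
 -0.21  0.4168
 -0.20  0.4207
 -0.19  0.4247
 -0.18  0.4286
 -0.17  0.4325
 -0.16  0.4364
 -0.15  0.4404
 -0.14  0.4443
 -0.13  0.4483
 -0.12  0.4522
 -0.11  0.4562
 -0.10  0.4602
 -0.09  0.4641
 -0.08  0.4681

T = 1.25;  σ√T = 0.3354
d₁ = [ln(244/246) + (0.079 + ½·0.3²)·1.25] / (σ√T) = (-0.0082 + 0.1550) / 0.3354 = 0.4378 ⇒ 0.44
d₂ = 0.4378 − 0.3354 = 0.1024 ⇒ 0.10
exp(−rT) = exp(−0.079·1.25) = 0.9060
N(−d₂) = N(-0.10) = 0.4602;  N(−d₁) = N(-0.44) = 0.3300
P = 246·0.9060·0.4602 − 244·0.3300 = 102.5675 − 80.5200 = 22.0475

22.05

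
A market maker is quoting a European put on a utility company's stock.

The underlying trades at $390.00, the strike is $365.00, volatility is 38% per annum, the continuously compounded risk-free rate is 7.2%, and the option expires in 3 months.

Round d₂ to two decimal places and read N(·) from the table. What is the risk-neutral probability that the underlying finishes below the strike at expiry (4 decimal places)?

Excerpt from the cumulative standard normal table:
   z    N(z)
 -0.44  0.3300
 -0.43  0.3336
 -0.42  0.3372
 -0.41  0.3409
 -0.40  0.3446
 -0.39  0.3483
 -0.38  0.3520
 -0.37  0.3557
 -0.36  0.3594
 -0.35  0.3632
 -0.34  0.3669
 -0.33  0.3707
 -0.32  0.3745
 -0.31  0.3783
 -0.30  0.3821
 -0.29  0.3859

σ√T = 0.38 × 0.5000 = 0.1900
d₁ = [ln(390/365) + (0.072 + 0.38²/2)·0.25] / 0.1900 = [0.0662 + 0.0360] / 0.1900 = 0.5384 → 0.54
d₂ = d₁ − σ√T = 0.5384 − 0.1900 = 0.3484 → 0.35
Pr(exercise) under Q = N(−d₂) = N(-0.35) = 0.3632

0.3632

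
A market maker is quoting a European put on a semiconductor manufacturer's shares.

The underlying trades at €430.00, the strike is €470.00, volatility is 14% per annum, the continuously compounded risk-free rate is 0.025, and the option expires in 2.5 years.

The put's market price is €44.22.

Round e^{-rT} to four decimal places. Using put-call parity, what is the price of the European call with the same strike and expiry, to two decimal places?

e^(−rT) = e^(−0.025·2.5) = 0.9394
Put-call parity: C − P = S − K·e^(−rT) = 430 − 470·0.9394 = 430 − 441.5180 = -11.5180
C = P + (C − P) = 44.22 + (-11.5180) = 32.7020

€32.70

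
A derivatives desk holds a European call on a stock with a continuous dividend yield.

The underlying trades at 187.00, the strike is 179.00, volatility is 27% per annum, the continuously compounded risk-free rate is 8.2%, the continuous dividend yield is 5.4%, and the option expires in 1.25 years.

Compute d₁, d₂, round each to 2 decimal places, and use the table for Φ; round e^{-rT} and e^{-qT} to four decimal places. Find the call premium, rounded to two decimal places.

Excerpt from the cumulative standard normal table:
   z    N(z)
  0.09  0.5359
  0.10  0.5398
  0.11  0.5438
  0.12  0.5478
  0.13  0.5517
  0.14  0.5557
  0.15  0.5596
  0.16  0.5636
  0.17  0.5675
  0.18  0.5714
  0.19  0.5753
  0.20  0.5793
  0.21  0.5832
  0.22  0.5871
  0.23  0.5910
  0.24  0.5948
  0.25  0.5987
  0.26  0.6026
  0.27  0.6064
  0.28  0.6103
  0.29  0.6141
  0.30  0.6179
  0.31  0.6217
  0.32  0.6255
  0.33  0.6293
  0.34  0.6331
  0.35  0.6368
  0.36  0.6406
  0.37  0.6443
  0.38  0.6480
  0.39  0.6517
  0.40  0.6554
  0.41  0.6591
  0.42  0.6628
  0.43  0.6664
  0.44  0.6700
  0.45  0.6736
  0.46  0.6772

T = 1.25;  σ√T = 0.3019
d₁ = [ln(187/179) + (0.082 − 0.054 + ½·0.27²)·1.25] / (σ√T) = (0.0437 + 0.0806) / 0.3019 = 0.4117 which rounds to 0.41
d₂ = 0.4117 − 0.3019 = 0.1098 which rounds to 0.11
e^(−qT) = e^(−0.054·1.25) = 0.9347;  e^(−rT) = e^(−0.082·1.25) = 0.9026
N(d₁) = N(0.41) = 0.6591;  N(d₂) = N(0.11) = 0.5438
C = 187·0.9347·0.6591 − 179·0.9026·0.5438 = 115.2034 − 87.8593 = 27.3441

27.34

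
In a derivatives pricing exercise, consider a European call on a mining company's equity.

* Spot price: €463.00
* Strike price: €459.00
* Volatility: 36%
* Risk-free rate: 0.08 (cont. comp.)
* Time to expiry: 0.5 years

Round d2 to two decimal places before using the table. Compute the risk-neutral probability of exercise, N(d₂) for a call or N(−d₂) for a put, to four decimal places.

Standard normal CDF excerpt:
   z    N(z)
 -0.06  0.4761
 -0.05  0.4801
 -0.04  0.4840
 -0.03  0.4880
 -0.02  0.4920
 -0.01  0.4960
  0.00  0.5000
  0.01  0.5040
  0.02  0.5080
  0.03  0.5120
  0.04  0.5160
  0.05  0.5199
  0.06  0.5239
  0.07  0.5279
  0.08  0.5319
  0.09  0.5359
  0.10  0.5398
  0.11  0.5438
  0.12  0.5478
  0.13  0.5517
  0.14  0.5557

σ√T = 0.36 × 0.7071 = 0.2546
d₁ = [ln(463/459) + (0.08 + 0.36²/2)·0.5] / 0.2546 = [0.0087 + 0.0724] / 0.2546 = 0.3185 ⇒ 0.32
d₂ = d₁ − σ√T = 0.3185 − 0.2546 = 0.0639 ⇒ 0.06
Risk-neutral Pr[S_T > K] = N(d₂) = N(0.06) = 0.5239

0.5239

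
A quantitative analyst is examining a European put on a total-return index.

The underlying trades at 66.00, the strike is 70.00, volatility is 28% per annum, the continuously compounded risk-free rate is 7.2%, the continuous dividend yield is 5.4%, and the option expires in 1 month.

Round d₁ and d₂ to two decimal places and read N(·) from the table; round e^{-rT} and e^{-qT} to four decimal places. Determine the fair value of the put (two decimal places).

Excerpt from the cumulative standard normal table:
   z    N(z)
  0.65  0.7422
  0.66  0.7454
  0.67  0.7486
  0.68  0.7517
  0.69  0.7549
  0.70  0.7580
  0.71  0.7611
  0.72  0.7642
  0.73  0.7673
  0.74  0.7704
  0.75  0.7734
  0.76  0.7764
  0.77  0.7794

σ√T = 0.28 × 0.2887 = 0.0808
ln(S/K) + (r − q + σ²/2)T = ln(66/70) + (0.072 − 0.054 + 0.28²/2)·0.08333 = -0.0588 + 0.0048 = -0.0541
d₁ = -0.0541 / 0.0808 = -0.6690 ⇒ -0.67
d₂ = d₁ − σ√T = -0.6690 − 0.0808 = -0.7498 ⇒ -0.75
exp(−qT) = exp(−0.054·0.08333) = 0.9955;  exp(−rT) = exp(−0.072·0.08333) = 0.9940
P = 70·0.9940·N(0.75) − 66·0.9955·N(0.67) = 70·0.9940·0.7734 − 66·0.9955·0.7486 = 53.8132 − 49.1853 = 4.6279

4.63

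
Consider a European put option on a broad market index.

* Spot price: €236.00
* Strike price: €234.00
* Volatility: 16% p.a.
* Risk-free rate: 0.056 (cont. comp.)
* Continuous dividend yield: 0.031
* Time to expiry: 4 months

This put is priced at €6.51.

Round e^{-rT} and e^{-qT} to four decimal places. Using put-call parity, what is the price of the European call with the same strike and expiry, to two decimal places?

€10.41

e^(−qT) = e^(−0.031·0.3333) = 0.9897;  e^(−rT) = e^(−0.056·0.3333) = 0.9815
Put-call parity: C − P = S·e^(−qT) − K·e^(−rT) = 236·0.9897 − 234·0.9815 = 233.5692 − 229.6710 = 3.8982
C = P + (C − P) = 6.51 + (3.8982) = 10.4082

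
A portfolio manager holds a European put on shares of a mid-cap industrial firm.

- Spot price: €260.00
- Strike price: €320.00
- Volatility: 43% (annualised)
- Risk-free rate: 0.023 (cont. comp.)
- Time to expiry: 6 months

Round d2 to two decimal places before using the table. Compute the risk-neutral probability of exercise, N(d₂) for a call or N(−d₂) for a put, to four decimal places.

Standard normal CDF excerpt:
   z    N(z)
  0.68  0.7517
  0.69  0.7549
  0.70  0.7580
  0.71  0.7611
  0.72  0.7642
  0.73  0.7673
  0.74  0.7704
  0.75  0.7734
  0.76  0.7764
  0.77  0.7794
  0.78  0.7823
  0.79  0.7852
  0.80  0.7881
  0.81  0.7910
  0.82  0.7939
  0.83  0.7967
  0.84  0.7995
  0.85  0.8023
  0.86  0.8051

T = 0.5;  σ√T = 0.3041
d₁ = [ln(260/320) + (0.023 + 0.43²/2)·0.5] / 0.3041 = [-0.2076 + 0.0577] / 0.3041 = -0.4930 ⇒ -0.49
d₂ = d₁ − σ√T = -0.4930 − 0.3041 = -0.7971 ⇒ -0.80
Risk-neutral Pr[S_T < K] = N(−d₂) = N(0.80) = 0.7881

0.7881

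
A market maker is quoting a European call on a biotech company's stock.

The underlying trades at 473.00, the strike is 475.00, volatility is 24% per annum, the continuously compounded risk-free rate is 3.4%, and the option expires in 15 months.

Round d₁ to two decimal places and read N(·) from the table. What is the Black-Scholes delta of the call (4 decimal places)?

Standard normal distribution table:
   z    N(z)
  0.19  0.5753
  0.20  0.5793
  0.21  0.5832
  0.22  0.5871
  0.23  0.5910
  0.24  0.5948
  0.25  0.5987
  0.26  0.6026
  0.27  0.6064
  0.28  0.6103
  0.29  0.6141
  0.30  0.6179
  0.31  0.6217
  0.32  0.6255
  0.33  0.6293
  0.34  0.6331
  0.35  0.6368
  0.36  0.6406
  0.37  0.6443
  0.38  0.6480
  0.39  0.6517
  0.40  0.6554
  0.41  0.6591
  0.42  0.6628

σ√T = 0.24 × 1.1180 = 0.2683
ln(S/K) + (r + σ²/2)T = ln(473/475) + (0.034 + 0.24²/2)·1.25 = -0.0042 + 0.0785 = 0.0743
d₁ = 0.0743 / 0.2683 = 0.2768 ≈ 0.28
N(d₁) = N(0.28) = 0.6103
Δ_call = N(d₁) = 0.6103

0.6103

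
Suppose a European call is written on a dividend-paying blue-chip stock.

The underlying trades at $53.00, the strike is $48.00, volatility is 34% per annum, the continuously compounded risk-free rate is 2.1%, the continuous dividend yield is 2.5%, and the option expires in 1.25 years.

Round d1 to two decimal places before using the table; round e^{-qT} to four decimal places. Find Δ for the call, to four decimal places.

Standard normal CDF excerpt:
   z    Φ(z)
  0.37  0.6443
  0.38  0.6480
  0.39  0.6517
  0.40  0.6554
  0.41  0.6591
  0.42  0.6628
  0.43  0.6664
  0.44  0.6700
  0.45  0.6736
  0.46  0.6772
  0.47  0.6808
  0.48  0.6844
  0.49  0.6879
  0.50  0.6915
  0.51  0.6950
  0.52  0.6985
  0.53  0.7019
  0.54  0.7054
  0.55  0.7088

σ√T = 0.34·√1.25 = 0.3801
ln(S/K) + (r − q + σ²/2)T = ln(53/48) + (0.021 − 0.025 + 0.34²/2)·1.25 = 0.0991 + 0.0673 = 0.1663
d₁ = 0.1663 / 0.3801 = 0.4376 ⇒ 0.44
N(d₁) = N(0.44) = 0.6700
Δ_call = exp(−qT)·N(d₁) = 0.9692·0.6700 = 0.6494

0.6494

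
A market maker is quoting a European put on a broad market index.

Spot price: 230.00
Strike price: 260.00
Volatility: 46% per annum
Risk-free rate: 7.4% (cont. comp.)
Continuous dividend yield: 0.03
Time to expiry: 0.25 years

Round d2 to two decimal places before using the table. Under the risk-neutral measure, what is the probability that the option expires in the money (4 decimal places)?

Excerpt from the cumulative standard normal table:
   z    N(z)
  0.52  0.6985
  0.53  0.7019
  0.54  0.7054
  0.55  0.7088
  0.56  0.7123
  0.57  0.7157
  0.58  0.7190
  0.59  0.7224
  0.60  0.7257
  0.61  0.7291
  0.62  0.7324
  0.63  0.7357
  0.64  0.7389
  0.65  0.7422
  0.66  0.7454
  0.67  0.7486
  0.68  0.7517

0.7257

T = 0.25;  σ√T = 0.2300
d₁ = [ln(230/260) + (0.074 − 0.03 + ½·0.46²)·0.25] / (σ√T) = (-0.1226 + 0.0374) / 0.2300 = -0.3702 → -0.37
d₂ = -0.3702 − 0.2300 = -0.6002 → -0.60
Risk-neutral Pr[S_T < K] = N(−d₂) = N(0.60) = 0.7257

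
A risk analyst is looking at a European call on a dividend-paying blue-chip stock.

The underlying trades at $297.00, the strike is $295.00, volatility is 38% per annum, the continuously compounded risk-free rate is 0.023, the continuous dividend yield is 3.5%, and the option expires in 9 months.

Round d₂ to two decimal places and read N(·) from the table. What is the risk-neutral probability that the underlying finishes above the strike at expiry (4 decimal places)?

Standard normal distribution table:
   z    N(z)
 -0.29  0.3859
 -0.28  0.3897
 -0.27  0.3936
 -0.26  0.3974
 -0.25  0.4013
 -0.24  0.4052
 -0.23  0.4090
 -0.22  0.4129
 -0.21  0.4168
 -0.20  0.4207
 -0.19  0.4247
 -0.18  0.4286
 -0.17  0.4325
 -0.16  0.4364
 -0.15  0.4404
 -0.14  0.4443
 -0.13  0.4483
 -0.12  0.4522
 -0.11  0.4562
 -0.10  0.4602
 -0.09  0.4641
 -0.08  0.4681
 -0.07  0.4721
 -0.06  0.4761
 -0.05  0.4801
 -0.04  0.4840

σ√T = 0.38·√0.75 = 0.3291
d₁ = [ln(297/295) + (0.023 − 0.035 + 0.38²/2)·0.75] / 0.3291 = [0.0068 + 0.0451] / 0.3291 = 0.1577 which rounds to 0.16
d₂ = d₁ − σ√T = 0.1577 − 0.3291 = -0.1714 which rounds to -0.17
Risk-neutral Pr[S_T > K] = N(d₂) = N(-0.17) = 0.4325

0.4325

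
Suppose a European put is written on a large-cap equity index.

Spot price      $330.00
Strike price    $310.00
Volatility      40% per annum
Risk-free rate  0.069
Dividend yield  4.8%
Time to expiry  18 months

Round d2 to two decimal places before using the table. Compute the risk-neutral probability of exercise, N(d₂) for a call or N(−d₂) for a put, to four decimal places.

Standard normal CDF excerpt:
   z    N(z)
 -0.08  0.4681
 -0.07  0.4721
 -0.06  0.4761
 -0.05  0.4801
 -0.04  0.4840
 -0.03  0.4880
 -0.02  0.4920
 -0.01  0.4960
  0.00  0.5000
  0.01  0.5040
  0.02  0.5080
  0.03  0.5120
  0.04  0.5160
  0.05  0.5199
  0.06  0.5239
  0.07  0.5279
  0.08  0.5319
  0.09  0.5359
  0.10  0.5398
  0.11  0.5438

0.5199

σ√T = 0.4 × 1.2247 = 0.4899
ln(S/K) + (r − q + σ²/2)T = ln(330/310) + (0.069 − 0.048 + 0.4²/2)·1.5 = 0.0625 + 0.1515 = 0.2140
d₁ = 0.2140 / 0.4899 = 0.4369 ⇒ 0.44
d₂ = d₁ − σ√T = 0.4369 − 0.4899 = -0.0530 ⇒ -0.05
Risk-neutral Pr[S_T < K] = N(−d₂) = N(0.05) = 0.5199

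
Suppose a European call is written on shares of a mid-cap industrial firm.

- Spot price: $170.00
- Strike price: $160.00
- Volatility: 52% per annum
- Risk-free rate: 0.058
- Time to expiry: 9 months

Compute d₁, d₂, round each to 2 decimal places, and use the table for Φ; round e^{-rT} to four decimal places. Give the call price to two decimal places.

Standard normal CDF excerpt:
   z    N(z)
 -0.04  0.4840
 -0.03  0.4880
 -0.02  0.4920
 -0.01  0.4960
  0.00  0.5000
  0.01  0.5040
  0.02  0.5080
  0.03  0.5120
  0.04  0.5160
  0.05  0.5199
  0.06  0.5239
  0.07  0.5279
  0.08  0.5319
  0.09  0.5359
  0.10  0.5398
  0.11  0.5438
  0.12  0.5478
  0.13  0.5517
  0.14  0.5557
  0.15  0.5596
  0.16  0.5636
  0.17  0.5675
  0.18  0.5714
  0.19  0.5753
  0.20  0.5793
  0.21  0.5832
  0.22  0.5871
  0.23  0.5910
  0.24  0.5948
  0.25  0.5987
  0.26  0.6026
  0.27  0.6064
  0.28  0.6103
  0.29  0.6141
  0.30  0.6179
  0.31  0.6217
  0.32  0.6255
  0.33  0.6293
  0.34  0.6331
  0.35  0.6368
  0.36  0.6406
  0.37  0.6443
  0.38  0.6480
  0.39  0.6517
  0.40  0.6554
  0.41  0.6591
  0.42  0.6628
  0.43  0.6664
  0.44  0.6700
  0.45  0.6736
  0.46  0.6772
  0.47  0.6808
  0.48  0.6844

σ√T = 0.52·√0.75 = 0.4503
d₁ = [ln(170/160) + (0.058 + 0.52²/2)·0.75] / 0.4503 = [0.0606 + 0.1449] / 0.4503 = 0.4564 ≈ 0.46
d₂ = d₁ − σ√T = 0.4564 − 0.4503 = 0.0061 ≈ 0.01
e^(−rT) = e^(−0.058·0.75) = 0.9574
C = 170·N(0.46) − 160·0.9574·N(0.01) = 170·0.6772 − 160·0.9574·0.5040 = 115.1240 − 77.2047 = 37.9193

$37.92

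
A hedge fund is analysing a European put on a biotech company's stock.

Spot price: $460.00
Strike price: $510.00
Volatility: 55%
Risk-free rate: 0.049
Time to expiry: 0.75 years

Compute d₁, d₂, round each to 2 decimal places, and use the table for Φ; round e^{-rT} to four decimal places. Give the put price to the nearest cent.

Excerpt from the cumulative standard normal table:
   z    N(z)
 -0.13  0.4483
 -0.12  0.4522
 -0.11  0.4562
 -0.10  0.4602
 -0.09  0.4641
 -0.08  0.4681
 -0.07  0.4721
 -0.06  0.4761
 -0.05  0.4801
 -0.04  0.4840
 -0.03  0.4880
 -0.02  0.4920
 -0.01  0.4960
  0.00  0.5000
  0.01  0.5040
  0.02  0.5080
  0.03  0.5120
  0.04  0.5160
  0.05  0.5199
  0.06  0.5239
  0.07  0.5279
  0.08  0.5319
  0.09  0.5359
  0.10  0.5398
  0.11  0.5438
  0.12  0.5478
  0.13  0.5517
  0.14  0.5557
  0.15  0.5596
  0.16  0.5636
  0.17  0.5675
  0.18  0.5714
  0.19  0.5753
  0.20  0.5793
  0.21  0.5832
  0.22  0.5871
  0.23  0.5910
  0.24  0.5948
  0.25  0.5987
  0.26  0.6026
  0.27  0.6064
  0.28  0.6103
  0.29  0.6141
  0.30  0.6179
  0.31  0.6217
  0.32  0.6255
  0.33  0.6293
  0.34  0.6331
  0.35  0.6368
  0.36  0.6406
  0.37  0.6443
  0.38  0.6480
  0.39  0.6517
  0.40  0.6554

T = 0.75;  σ√T = 0.4763
ln(S/K) + (r + σ²/2)T = ln(460/510) + (0.049 + 0.55²/2)·0.75 = -0.1032 + 0.1502 = 0.0470
d₁ = 0.0470 / 0.4763 = 0.0987 ⇒ 0.10
d₂ = d₁ − σ√T = 0.0987 − 0.4763 = -0.3776 ⇒ -0.38
exp(−rT) = exp(−0.049·0.75) = 0.9639
N(−d₂) = N(0.38) = 0.6480;  N(−d₁) = N(-0.10) = 0.4602
P = 510·0.9639·0.6480 − 460·0.4602 = 318.5497 − 211.6920 = 106.8577

$106.86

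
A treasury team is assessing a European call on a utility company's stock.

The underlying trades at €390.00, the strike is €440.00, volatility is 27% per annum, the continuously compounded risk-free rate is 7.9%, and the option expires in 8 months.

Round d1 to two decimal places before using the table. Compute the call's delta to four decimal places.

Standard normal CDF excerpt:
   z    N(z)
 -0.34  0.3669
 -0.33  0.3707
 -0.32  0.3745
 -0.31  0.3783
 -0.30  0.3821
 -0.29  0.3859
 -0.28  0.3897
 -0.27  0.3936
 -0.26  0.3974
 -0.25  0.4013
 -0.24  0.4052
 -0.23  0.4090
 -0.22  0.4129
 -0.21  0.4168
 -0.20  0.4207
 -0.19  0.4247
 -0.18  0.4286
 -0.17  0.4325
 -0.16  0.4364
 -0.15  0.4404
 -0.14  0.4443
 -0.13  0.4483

0.4207

T = 0.6667;  σ√T = 0.2205
ln(S/K) + (r + σ²/2)T = ln(390/440) + (0.079 + 0.27²/2)·0.6667 = -0.1206 + 0.0770 = -0.0437
d₁ = -0.0437 / 0.2205 = -0.1981 ⇒ -0.20
N(d₁) = N(-0.20) = 0.4207
Δ_call = N(d₁) = 0.4207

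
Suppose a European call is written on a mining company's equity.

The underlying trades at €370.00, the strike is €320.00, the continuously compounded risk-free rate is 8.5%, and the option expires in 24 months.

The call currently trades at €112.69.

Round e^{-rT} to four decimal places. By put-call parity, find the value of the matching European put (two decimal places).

e^(−rT) = e^(−0.085·2) = 0.8437
Put-call parity: C − P = S − K·e^(−rT) = 370 − 320·0.8437 = 370 − 269.9840 = 100.0160
P = C − (C − P) = 112.69 − (100.0160) = 12.6740

€12.67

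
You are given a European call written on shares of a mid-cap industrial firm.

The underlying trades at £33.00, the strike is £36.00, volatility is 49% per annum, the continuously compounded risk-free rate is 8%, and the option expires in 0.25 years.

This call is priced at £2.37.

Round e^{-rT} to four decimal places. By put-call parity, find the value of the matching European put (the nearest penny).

exp(−rT) = exp(−0.08·0.25) = 0.9802
Put-call parity: C − P = S − K·e^(−rT) = 33 − 36·0.9802 = 33 − 35.2872 = -2.2872
P = C − (C − P) = 2.37 − (-2.2872) = 4.6572

£4.66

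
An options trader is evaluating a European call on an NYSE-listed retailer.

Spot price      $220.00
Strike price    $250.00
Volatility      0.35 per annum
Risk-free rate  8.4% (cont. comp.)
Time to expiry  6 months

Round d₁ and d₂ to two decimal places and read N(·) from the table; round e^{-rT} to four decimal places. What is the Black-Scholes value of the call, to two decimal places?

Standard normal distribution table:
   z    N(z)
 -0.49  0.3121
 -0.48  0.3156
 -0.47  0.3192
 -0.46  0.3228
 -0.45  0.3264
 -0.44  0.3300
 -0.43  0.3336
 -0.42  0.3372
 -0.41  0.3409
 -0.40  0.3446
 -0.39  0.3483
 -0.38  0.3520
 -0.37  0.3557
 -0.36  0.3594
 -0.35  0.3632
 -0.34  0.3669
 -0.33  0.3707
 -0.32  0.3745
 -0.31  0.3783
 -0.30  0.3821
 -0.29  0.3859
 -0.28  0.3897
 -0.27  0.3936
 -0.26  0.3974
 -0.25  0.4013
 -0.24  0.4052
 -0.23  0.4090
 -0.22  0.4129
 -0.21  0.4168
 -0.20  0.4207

$14.32

σ√T = 0.35·√0.5 = 0.2475
d₁ = [ln(220/250) + (0.084 + 0.35²/2)·0.5] / 0.2475 = [-0.1278 + 0.0726] / 0.2475 = -0.2231 which rounds to -0.22
d₂ = d₁ − σ√T = -0.2231 − 0.2475 = -0.4706 which rounds to -0.47
e^(−rT) = e^(−0.084·0.5) = 0.9589
N(d₁) = N(-0.22) = 0.4129;  N(d₂) = N(-0.47) = 0.3192
C = 220·0.4129 − 250·0.9589·0.3192 = 90.8380 − 76.5202 = 14.3178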